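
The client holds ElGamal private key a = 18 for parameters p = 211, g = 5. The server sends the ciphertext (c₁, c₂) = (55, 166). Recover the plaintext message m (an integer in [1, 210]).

Shared mask s = c₁^a mod p = 55^18 mod 211.
55^1 ≡ 55 (mod 211)
55^2 = (55^1)^2 ≡ 55^2 = 3025 ≡ 71 (mod 211)
55^4 = (55^2)^2 ≡ 71^2 = 5041 ≡ 188 (mod 211)
55^8 = (55^4)^2 ≡ 188^2 = 35344 ≡ 107 (mod 211)
55^16 = (55^8)^2 ≡ 107^2 = 11449 ≡ 55 (mod 211)
55^18 = 55^16 · 55^2 ≡ 55 · 71 ≡ 107 (mod 211).
So s = 107; s⁻¹ ≡ 71 (mod 211).
m = c₂ · s⁻¹ mod 211 = 166 · 71 mod 211 = 181.

181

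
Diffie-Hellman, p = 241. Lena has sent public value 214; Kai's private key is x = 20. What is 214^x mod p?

240

Shared key K = 214^20 mod 241.
214^1 ≡ 214 (mod 241)
214^2 = (214^1)^2 ≡ 214^2 = 45796 ≡ 6 (mod 241)
214^4 = (214^2)^2 ≡ 6^2 = 36 ≡ 36 (mod 241)
214^8 = (214^4)^2 ≡ 36^2 = 1296 ≡ 91 (mod 241)
214^16 = (214^8)^2 ≡ 91^2 = 8281 ≡ 87 (mod 241)
214^20 = 214^16 · 214^4 ≡ 87 · 36 ≡ 240 (mod 241).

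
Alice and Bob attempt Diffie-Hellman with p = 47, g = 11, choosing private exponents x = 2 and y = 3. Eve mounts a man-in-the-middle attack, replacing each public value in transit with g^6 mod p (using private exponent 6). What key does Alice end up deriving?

6

Alice receives Eve's public value M = 11^6 mod 47 instead of the honest one.
11^1 ≡ 11 (mod 47)
11^2 = (11^1)^2 ≡ 11^2 = 121 ≡ 27 (mod 47)
11^4 = (11^2)^2 ≡ 27^2 = 729 ≡ 24 (mod 47)
11^6 = 11^4 · 11^2 ≡ 24 · 27 ≡ 37 (mod 47).
So M = 37. Alice computes K = M^2 mod 47.
37^1 ≡ 37 (mod 47)
37^2 = (37^1)^2 ≡ 37^2 = 1369 ≡ 6 (mod 47)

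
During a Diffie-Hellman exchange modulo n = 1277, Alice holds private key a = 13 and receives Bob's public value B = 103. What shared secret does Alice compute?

778

Shared key K = 103^13 mod 1277.
103^1 ≡ 103 (mod 1277)
103^2 = (103^1)^2 ≡ 103^2 = 10609 ≡ 393 (mod 1277)
103^4 = (103^2)^2 ≡ 393^2 = 154449 ≡ 1209 (mod 1277)
103^8 = (103^4)^2 ≡ 1209^2 = 1461681 ≡ 793 (mod 1277)
103^13 = 103^8 · 103^4 · 103^1 ≡ 793 · 1209 · 103 ≡ 778 (mod 1277).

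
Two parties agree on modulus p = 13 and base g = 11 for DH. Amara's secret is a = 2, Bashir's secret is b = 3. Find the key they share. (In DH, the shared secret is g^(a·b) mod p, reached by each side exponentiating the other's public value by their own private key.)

12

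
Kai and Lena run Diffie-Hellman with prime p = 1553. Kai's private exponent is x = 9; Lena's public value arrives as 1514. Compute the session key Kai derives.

685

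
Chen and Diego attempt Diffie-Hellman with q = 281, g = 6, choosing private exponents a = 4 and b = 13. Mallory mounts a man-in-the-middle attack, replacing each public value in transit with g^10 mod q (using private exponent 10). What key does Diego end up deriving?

157

Diego receives Mallory's public value M = 6^10 mod 281 instead of the honest one.
6^1 ≡ 6 (mod 281)
6^2 = (6^1)^2 ≡ 6^2 = 36 ≡ 36 (mod 281)
6^4 = (6^2)^2 ≡ 36^2 = 1296 ≡ 172 (mod 281)
6^8 = (6^4)^2 ≡ 172^2 = 29584 ≡ 79 (mod 281)
6^10 = 6^8 · 6^2 ≡ 79 · 36 ≡ 34 (mod 281).
So M = 34. Diego computes K = M^13 mod 281.
34^1 ≡ 34 (mod 281)
34^2 = (34^1)^2 ≡ 34^2 = 1156 ≡ 32 (mod 281)
34^4 = (34^2)^2 ≡ 32^2 = 1024 ≡ 181 (mod 281)
34^8 = (34^4)^2 ≡ 181^2 = 32761 ≡ 165 (mod 281)
34^13 = 34^8 · 34^4 · 34^1 ≡ 165 · 181 · 34 ≡ 157 (mod 281).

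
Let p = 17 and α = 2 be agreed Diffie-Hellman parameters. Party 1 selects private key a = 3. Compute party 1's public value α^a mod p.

8

Public value = 2^3 mod 17.
2^1 ≡ 2 (mod 17)
2^2 = (2^1)^2 ≡ 2^2 = 4 ≡ 4 (mod 17)
2^3 = 2^2 · 2^1 ≡ 4 · 2 ≡ 8 (mod 17).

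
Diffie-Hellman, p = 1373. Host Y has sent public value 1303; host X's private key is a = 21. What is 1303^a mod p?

1116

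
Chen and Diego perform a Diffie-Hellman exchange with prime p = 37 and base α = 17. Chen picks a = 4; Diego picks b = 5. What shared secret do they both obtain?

Diego sends B = α^b mod p = 17^5 mod 37.
17^1 ≡ 17 (mod 37)
17^2 = (17^1)^2 ≡ 17^2 = 289 ≡ 30 (mod 37)
17^4 = (17^2)^2 ≡ 30^2 = 900 ≡ 12 (mod 37)
17^5 = 17^4 · 17^1 ≡ 12 · 17 ≡ 19 (mod 37).
So B = 19. Chen then computes K = B^a mod p = 19^4 mod 37.
19^1 ≡ 19 (mod 37)
19^2 = (19^1)^2 ≡ 19^2 = 361 ≡ 28 (mod 37)
19^4 = (19^2)^2 ≡ 28^2 = 784 ≡ 7 (mod 37)

7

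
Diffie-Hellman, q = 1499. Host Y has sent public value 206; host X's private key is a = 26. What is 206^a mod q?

400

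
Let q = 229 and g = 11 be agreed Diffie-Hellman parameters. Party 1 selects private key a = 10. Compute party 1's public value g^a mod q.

203

Public value = 11^10 mod 229.
11^1 ≡ 11 (mod 229)
11^2 = (11^1)^2 ≡ 11^2 = 121 ≡ 121 (mod 229)
11^4 = (11^2)^2 ≡ 121^2 = 14641 ≡ 214 (mod 229)
11^8 = (11^4)^2 ≡ 214^2 = 45796 ≡ 225 (mod 229)
11^10 = 11^8 · 11^2 ≡ 225 · 121 ≡ 203 (mod 229).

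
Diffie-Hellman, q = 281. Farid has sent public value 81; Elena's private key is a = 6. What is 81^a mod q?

Shared key K = 81^6 mod 281.
81^1 ≡ 81 (mod 281)
81^2 = (81^1)^2 ≡ 81^2 = 6561 ≡ 98 (mod 281)
81^4 = (81^2)^2 ≡ 98^2 = 9604 ≡ 50 (mod 281)
81^6 = 81^4 · 81^2 ≡ 50 · 98 ≡ 123 (mod 281).

123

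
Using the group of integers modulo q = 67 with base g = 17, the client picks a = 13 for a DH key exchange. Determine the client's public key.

6

Public value = 17^13 mod 67.
17^1 ≡ 17 (mod 67)
17^2 = (17^1)^2 ≡ 17^2 = 289 ≡ 21 (mod 67)
17^4 = (17^2)^2 ≡ 21^2 = 441 ≡ 39 (mod 67)
17^8 = (17^4)^2 ≡ 39^2 = 1521 ≡ 47 (mod 67)
17^13 = 17^8 · 17^4 · 17^1 ≡ 47 · 39 · 17 ≡ 6 (mod 67).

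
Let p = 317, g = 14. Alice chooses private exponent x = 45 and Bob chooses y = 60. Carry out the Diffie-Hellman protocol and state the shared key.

Bob sends B = g^y mod p = 14^60 mod 317.
14^1 ≡ 14 (mod 317)
14^2 = (14^1)^2 ≡ 14^2 = 196 ≡ 196 (mod 317)
14^4 = (14^2)^2 ≡ 196^2 = 38416 ≡ 59 (mod 317)
14^8 = (14^4)^2 ≡ 59^2 = 3481 ≡ 311 (mod 317)
14^16 = (14^8)^2 ≡ 311^2 = 96721 ≡ 36 (mod 317)
14^32 = (14^16)^2 ≡ 36^2 = 1296 ≡ 28 (mod 317)
14^60 = 14^32 · 14^16 · 14^8 · 14^4 ≡ 28 · 36 · 311 · 59 ≡ 110 (mod 317).
So B = 110. Alice then computes K = B^x mod p = 110^45 mod 317.
110^1 ≡ 110 (mod 317)
110^2 = (110^1)^2 ≡ 110^2 = 12100 ≡ 54 (mod 317)
110^4 = (110^2)^2 ≡ 54^2 = 2916 ≡ 63 (mod 317)
110^8 = (110^4)^2 ≡ 63^2 = 3969 ≡ 165 (mod 317)
110^16 = (110^8)^2 ≡ 165^2 = 27225 ≡ 280 (mod 317)
110^32 = (110^16)^2 ≡ 280^2 = 78400 ≡ 101 (mod 317)
110^45 = 110^32 · 110^8 · 110^4 · 110^1 ≡ 101 · 165 · 63 · 110 ≡ 278 (mod 317).

278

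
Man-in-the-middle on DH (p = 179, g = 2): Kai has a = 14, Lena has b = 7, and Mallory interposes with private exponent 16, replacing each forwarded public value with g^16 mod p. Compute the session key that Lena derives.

48

Lena receives Mallory's public value M = 2^16 mod 179 instead of the honest one.
2^1 ≡ 2 (mod 179)
2^2 = (2^1)^2 ≡ 2^2 = 4 ≡ 4 (mod 179)
2^4 = (2^2)^2 ≡ 4^2 = 16 ≡ 16 (mod 179)
2^8 = (2^4)^2 ≡ 16^2 = 256 ≡ 77 (mod 179)
2^16 = (2^8)^2 ≡ 77^2 = 5929 ≡ 22 (mod 179)
So M = 22. Lena computes K = M^7 mod 179.
22^1 ≡ 22 (mod 179)
22^2 = (22^1)^2 ≡ 22^2 = 484 ≡ 126 (mod 179)
22^4 = (22^2)^2 ≡ 126^2 = 15876 ≡ 124 (mod 179)
22^7 = 22^4 · 22^2 · 22^1 ≡ 124 · 126 · 22 ≡ 48 (mod 179).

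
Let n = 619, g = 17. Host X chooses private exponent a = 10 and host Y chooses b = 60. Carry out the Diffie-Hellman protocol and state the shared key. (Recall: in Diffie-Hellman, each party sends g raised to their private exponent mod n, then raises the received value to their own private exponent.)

164

Host Y sends B = g^b mod n = 17^60 mod 619.
17^1 ≡ 17 (mod 619)
17^2 = (17^1)^2 ≡ 17^2 = 289 ≡ 289 (mod 619)
17^4 = (17^2)^2 ≡ 289^2 = 83521 ≡ 575 (mod 619)
17^8 = (17^4)^2 ≡ 575^2 = 330625 ≡ 79 (mod 619)
17^16 = (17^8)^2 ≡ 79^2 = 6241 ≡ 51 (mod 619)
17^32 = (17^16)^2 ≡ 51^2 = 2601 ≡ 125 (mod 619)
17^60 = 17^32 · 17^16 · 17^8 · 17^4 ≡ 125 · 51 · 79 · 575 ≡ 81 (mod 619).
So B = 81. Host X then computes K = B^a mod n = 81^10 mod 619.
81^1 ≡ 81 (mod 619)
81^2 = (81^1)^2 ≡ 81^2 = 6561 ≡ 371 (mod 619)
81^4 = (81^2)^2 ≡ 371^2 = 137641 ≡ 223 (mod 619)
81^8 = (81^4)^2 ≡ 223^2 = 49729 ≡ 209 (mod 619)
81^10 = 81^8 · 81^2 ≡ 209 · 371 ≡ 164 (mod 619).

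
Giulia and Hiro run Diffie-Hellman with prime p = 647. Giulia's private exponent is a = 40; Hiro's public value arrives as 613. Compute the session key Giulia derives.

Shared key K = 613^40 mod 647.
613^1 ≡ 613 (mod 647)
613^2 = (613^1)^2 ≡ 613^2 = 375769 ≡ 509 (mod 647)
613^4 = (613^2)^2 ≡ 509^2 = 259081 ≡ 281 (mod 647)
613^8 = (613^4)^2 ≡ 281^2 = 78961 ≡ 27 (mod 647)
613^16 = (613^8)^2 ≡ 27^2 = 729 ≡ 82 (mod 647)
613^32 = (613^16)^2 ≡ 82^2 = 6724 ≡ 254 (mod 647)
613^40 = 613^32 · 613^8 ≡ 254 · 27 ≡ 388 (mod 647).

388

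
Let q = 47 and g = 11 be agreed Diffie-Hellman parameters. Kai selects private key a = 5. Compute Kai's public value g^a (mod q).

Public value = 11^5 (mod 47).
11^1 ≡ 11 (mod 47)
11^2 = (11^1)^2 ≡ 11^2 = 121 ≡ 27 (mod 47)
11^4 = (11^2)^2 ≡ 27^2 = 729 ≡ 24 (mod 47)
11^5 = 11^4 · 11^1 ≡ 24 · 11 ≡ 29 (mod 47).

29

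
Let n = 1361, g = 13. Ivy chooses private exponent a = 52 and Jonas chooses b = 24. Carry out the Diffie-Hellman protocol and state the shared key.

208

Ivy sends A = g^a mod n = 13^52 mod 1361.
13^1 ≡ 13 (mod 1361)
13^2 = (13^1)^2 ≡ 13^2 = 169 ≡ 169 (mod 1361)
13^4 = (13^2)^2 ≡ 169^2 = 28561 ≡ 1341 (mod 1361)
13^8 = (13^4)^2 ≡ 1341^2 = 1798281 ≡ 400 (mod 1361)
13^16 = (13^8)^2 ≡ 400^2 = 160000 ≡ 763 (mod 1361)
13^32 = (13^16)^2 ≡ 763^2 = 582169 ≡ 1022 (mod 1361)
13^52 = 13^32 · 13^16 · 13^4 ≡ 1022 · 763 · 1341 ≡ 1340 (mod 1361).
So A = 1340. Jonas then computes K = A^b mod n = 1340^24 mod 1361.
1340^1 ≡ 1340 (mod 1361)
1340^2 = (1340^1)^2 ≡ 1340^2 = 1795600 ≡ 441 (mod 1361)
1340^4 = (1340^2)^2 ≡ 441^2 = 194481 ≡ 1219 (mod 1361)
1340^8 = (1340^4)^2 ≡ 1219^2 = 1485961 ≡ 1110 (mod 1361)
1340^16 = (1340^8)^2 ≡ 1110^2 = 1232100 ≡ 395 (mod 1361)
1340^24 = 1340^16 · 1340^8 ≡ 395 · 1110 ≡ 208 (mod 1361).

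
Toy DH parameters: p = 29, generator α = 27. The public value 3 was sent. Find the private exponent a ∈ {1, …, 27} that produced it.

Try successive powers of 27 modulo 29:
27^1 ≡ 27
27^2 ≡ 4
27^3 ≡ 21
27^4 ≡ 16
27^5 ≡ 26
27^6 ≡ 6
27^7 ≡ 17
27^8 ≡ 24
27^9 ≡ 10
27^10 ≡ 9
27^11 ≡ 11
27^12 ≡ 7
27^13 ≡ 15
27^14 ≡ 28
27^15 ≡ 2
27^16 ≡ 25
27^17 ≡ 8
27^18 ≡ 13
27^19 ≡ 3
Found: a = 19.

19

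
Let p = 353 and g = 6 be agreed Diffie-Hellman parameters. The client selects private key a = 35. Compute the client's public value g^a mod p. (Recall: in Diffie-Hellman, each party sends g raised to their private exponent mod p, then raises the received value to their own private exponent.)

216

Public value = 6^35 mod 353.
6^1 ≡ 6 (mod 353)
6^2 = (6^1)^2 ≡ 6^2 = 36 ≡ 36 (mod 353)
6^4 = (6^2)^2 ≡ 36^2 = 1296 ≡ 237 (mod 353)
6^8 = (6^4)^2 ≡ 237^2 = 56169 ≡ 42 (mod 353)
6^16 = (6^8)^2 ≡ 42^2 = 1764 ≡ 352 (mod 353)
6^32 = (6^16)^2 ≡ 352^2 = 123904 ≡ 1 (mod 353)
6^35 = 6^32 · 6^2 · 6^1 ≡ 1 · 36 · 6 ≡ 216 (mod 353).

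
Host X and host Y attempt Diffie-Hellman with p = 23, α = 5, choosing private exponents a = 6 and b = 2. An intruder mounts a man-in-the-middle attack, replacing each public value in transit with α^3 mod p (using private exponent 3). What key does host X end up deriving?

Host X receives an intruder's public value M = 5^3 mod 23 instead of the honest one.
5^1 ≡ 5 (mod 23)
5^2 = (5^1)^2 ≡ 5^2 = 25 ≡ 2 (mod 23)
5^3 = 5^2 · 5^1 ≡ 2 · 5 ≡ 10 (mod 23).
So M = 10. Host X computes K = M^6 mod 23.
10^1 ≡ 10 (mod 23)
10^2 = (10^1)^2 ≡ 10^2 = 100 ≡ 8 (mod 23)
10^4 = (10^2)^2 ≡ 8^2 = 64 ≡ 18 (mod 23)
10^6 = 10^4 · 10^2 ≡ 18 · 8 ≡ 6 (mod 23).

6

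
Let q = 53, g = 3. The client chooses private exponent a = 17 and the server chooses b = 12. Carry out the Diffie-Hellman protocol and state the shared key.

The client sends A = g^a mod q = 3^17 mod 53.
3^1 ≡ 3 (mod 53)
3^2 = (3^1)^2 ≡ 3^2 = 9 ≡ 9 (mod 53)
3^4 = (3^2)^2 ≡ 9^2 = 81 ≡ 28 (mod 53)
3^8 = (3^4)^2 ≡ 28^2 = 784 ≡ 42 (mod 53)
3^16 = (3^8)^2 ≡ 42^2 = 1764 ≡ 15 (mod 53)
3^17 = 3^16 · 3^1 ≡ 15 · 3 ≡ 45 (mod 53).
So A = 45. The server then computes K = A^b mod q = 45^12 mod 53.
45^1 ≡ 45 (mod 53)
45^2 = (45^1)^2 ≡ 45^2 = 2025 ≡ 11 (mod 53)
45^4 = (45^2)^2 ≡ 11^2 = 121 ≡ 15 (mod 53)
45^8 = (45^4)^2 ≡ 15^2 = 225 ≡ 13 (mod 53)
45^12 = 45^8 · 45^4 ≡ 13 · 15 ≡ 36 (mod 53).

36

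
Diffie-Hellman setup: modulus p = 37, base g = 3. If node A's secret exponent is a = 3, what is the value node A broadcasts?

Public value = 3^3 (mod 37).
3^1 ≡ 3 (mod 37)
3^2 = (3^1)^2 ≡ 3^2 = 9 ≡ 9 (mod 37)
3^3 = 3^2 · 3^1 ≡ 9 · 3 ≡ 27 (mod 37).

27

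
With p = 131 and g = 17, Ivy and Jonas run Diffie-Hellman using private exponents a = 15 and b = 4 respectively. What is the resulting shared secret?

Ivy sends A = g^a mod p = 17^15 mod 131.
17^1 ≡ 17 (mod 131)
17^2 = (17^1)^2 ≡ 17^2 = 289 ≡ 27 (mod 131)
17^4 = (17^2)^2 ≡ 27^2 = 729 ≡ 74 (mod 131)
17^8 = (17^4)^2 ≡ 74^2 = 5476 ≡ 105 (mod 131)
17^15 = 17^8 · 17^4 · 17^2 · 17^1 ≡ 105 · 74 · 27 · 17 ≡ 86 (mod 131).
So A = 86. Jonas then computes K = A^b mod p = 86^4 mod 131.
86^1 ≡ 86 (mod 131)
86^2 = (86^1)^2 ≡ 86^2 = 7396 ≡ 60 (mod 131)
86^4 = (86^2)^2 ≡ 60^2 = 3600 ≡ 63 (mod 131)

63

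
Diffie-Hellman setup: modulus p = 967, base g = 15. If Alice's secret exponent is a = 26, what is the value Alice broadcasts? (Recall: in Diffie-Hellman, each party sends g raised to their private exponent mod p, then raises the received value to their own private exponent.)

585

Public value = 15^26 mod 967.
15^1 ≡ 15 (mod 967)
15^2 = (15^1)^2 ≡ 15^2 = 225 ≡ 225 (mod 967)
15^4 = (15^2)^2 ≡ 225^2 = 50625 ≡ 341 (mod 967)
15^8 = (15^4)^2 ≡ 341^2 = 116281 ≡ 241 (mod 967)
15^16 = (15^8)^2 ≡ 241^2 = 58081 ≡ 61 (mod 967)
15^26 = 15^16 · 15^8 · 15^2 ≡ 61 · 241 · 225 ≡ 585 (mod 967).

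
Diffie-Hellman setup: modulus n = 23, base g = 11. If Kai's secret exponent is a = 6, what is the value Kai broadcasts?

9

Public value = 11^6 (mod 23).
11^1 ≡ 11 (mod 23)
11^2 = (11^1)^2 ≡ 11^2 = 121 ≡ 6 (mod 23)
11^4 = (11^2)^2 ≡ 6^2 = 36 ≡ 13 (mod 23)
11^6 = 11^4 · 11^2 ≡ 13 · 6 ≡ 9 (mod 23).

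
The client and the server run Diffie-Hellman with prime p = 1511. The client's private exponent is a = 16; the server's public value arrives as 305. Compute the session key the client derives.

427

Shared key K = 305^16 mod 1511.
305^1 ≡ 305 (mod 1511)
305^2 = (305^1)^2 ≡ 305^2 = 93025 ≡ 854 (mod 1511)
305^4 = (305^2)^2 ≡ 854^2 = 729316 ≡ 1014 (mod 1511)
305^8 = (305^4)^2 ≡ 1014^2 = 1028196 ≡ 716 (mod 1511)
305^16 = (305^8)^2 ≡ 716^2 = 512656 ≡ 427 (mod 1511)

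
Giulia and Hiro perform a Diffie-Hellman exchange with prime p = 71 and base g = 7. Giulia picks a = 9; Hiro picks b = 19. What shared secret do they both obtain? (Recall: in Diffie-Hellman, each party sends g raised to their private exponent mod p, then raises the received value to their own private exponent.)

Hiro sends B = g^b mod p = 7^19 mod 71.
7^1 ≡ 7 (mod 71)
7^2 = (7^1)^2 ≡ 7^2 = 49 ≡ 49 (mod 71)
7^4 = (7^2)^2 ≡ 49^2 = 2401 ≡ 58 (mod 71)
7^8 = (7^4)^2 ≡ 58^2 = 3364 ≡ 27 (mod 71)
7^16 = (7^8)^2 ≡ 27^2 = 729 ≡ 19 (mod 71)
7^19 = 7^16 · 7^2 · 7^1 ≡ 19 · 49 · 7 ≡ 56 (mod 71).
So B = 56. Giulia then computes K = B^a mod p = 56^9 mod 71.
56^1 ≡ 56 (mod 71)
56^2 = (56^1)^2 ≡ 56^2 = 3136 ≡ 12 (mod 71)
56^4 = (56^2)^2 ≡ 12^2 = 144 ≡ 2 (mod 71)
56^8 = (56^4)^2 ≡ 2^2 = 4 ≡ 4 (mod 71)
56^9 = 56^8 · 56^1 ≡ 4 · 56 ≡ 11 (mod 71).

11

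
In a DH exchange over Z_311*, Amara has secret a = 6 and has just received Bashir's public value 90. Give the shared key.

Shared key K = 90^6 mod 311.
90^1 ≡ 90 (mod 311)
90^2 = (90^1)^2 ≡ 90^2 = 8100 ≡ 14 (mod 311)
90^4 = (90^2)^2 ≡ 14^2 = 196 ≡ 196 (mod 311)
90^6 = 90^4 · 90^2 ≡ 196 · 14 ≡ 256 (mod 311).

256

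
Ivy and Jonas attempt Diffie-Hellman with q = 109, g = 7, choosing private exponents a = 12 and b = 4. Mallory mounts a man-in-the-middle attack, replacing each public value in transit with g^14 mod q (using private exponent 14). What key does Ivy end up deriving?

38

Ivy receives Mallory's public value M = 7^14 mod 109 instead of the honest one.
7^1 ≡ 7 (mod 109)
7^2 = (7^1)^2 ≡ 7^2 = 49 ≡ 49 (mod 109)
7^4 = (7^2)^2 ≡ 49^2 = 2401 ≡ 3 (mod 109)
7^8 = (7^4)^2 ≡ 3^2 = 9 ≡ 9 (mod 109)
7^14 = 7^8 · 7^4 · 7^2 ≡ 9 · 3 · 49 ≡ 15 (mod 109).
So M = 15. Ivy computes K = M^12 mod 109.
15^1 ≡ 15 (mod 109)
15^2 = (15^1)^2 ≡ 15^2 = 225 ≡ 7 (mod 109)
15^4 = (15^2)^2 ≡ 7^2 = 49 ≡ 49 (mod 109)
15^8 = (15^4)^2 ≡ 49^2 = 2401 ≡ 3 (mod 109)
15^12 = 15^8 · 15^4 ≡ 3 · 49 ≡ 38 (mod 109).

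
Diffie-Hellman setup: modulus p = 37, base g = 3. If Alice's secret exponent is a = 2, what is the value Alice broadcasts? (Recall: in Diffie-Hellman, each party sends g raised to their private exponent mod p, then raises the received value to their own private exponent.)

9

Public value = 3^{2} \pmod{37}.
3^1 ≡ 3 (mod 37)
3^2 = (3^1)^2 ≡ 3^2 = 9 ≡ 9 (mod 37)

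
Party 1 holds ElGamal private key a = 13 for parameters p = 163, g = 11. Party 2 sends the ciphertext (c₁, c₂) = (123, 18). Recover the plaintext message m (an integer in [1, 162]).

Shared mask s = c₁^a mod p = 123^13 mod 163.
123^1 ≡ 123 (mod 163)
123^2 = (123^1)^2 ≡ 123^2 = 15129 ≡ 133 (mod 163)
123^4 = (123^2)^2 ≡ 133^2 = 17689 ≡ 85 (mod 163)
123^8 = (123^4)^2 ≡ 85^2 = 7225 ≡ 53 (mod 163)
123^13 = 123^8 · 123^4 · 123^1 ≡ 53 · 85 · 123 ≡ 78 (mod 163).
So s = 78; s⁻¹ ≡ 23 (mod 163).
m = c₂ · s⁻¹ mod 163 = 18 · 23 mod 163 = 88.

88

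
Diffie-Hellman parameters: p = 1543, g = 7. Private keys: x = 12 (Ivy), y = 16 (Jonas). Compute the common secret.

1363

Ivy sends A = g^x mod p = 7^12 mod 1543.
7^1 ≡ 7 (mod 1543)
7^2 = (7^1)^2 ≡ 7^2 = 49 ≡ 49 (mod 1543)
7^4 = (7^2)^2 ≡ 49^2 = 2401 ≡ 858 (mod 1543)
7^8 = (7^4)^2 ≡ 858^2 = 736164 ≡ 153 (mod 1543)
7^12 = 7^8 · 7^4 ≡ 153 · 858 ≡ 119 (mod 1543).
So A = 119. Jonas then computes K = A^y mod p = 119^16 mod 1543.
119^1 ≡ 119 (mod 1543)
119^2 = (119^1)^2 ≡ 119^2 = 14161 ≡ 274 (mod 1543)
119^4 = (119^2)^2 ≡ 274^2 = 75076 ≡ 1012 (mod 1543)
119^8 = (119^4)^2 ≡ 1012^2 = 1024144 ≡ 1135 (mod 1543)
119^16 = (119^8)^2 ≡ 1135^2 = 1288225 ≡ 1363 (mod 1543)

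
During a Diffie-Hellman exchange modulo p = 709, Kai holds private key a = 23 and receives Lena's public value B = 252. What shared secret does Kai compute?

507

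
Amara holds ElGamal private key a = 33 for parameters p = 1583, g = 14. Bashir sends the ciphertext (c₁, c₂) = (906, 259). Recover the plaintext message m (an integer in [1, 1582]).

506

Shared mask s = c₁^a mod p = 906^33 mod 1583.
906^1 ≡ 906 (mod 1583)
906^2 = (906^1)^2 ≡ 906^2 = 820836 ≡ 842 (mod 1583)
906^4 = (906^2)^2 ≡ 842^2 = 708964 ≡ 1363 (mod 1583)
906^8 = (906^4)^2 ≡ 1363^2 = 1857769 ≡ 910 (mod 1583)
906^16 = (906^8)^2 ≡ 910^2 = 828100 ≡ 191 (mod 1583)
906^32 = (906^16)^2 ≡ 191^2 = 36481 ≡ 72 (mod 1583)
906^33 = 906^32 · 906^1 ≡ 72 · 906 ≡ 329 (mod 1583).
So s = 329; s⁻¹ ≡ 332 (mod 1583).
m = c₂ · s⁻¹ mod 1583 = 259 · 332 mod 1583 = 506.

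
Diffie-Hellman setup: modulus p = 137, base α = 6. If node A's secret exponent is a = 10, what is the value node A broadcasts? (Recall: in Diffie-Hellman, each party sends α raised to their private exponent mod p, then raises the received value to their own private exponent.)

130

Public value = 6^10 (mod 137).
6^1 ≡ 6 (mod 137)
6^2 = (6^1)^2 ≡ 6^2 = 36 ≡ 36 (mod 137)
6^4 = (6^2)^2 ≡ 36^2 = 1296 ≡ 63 (mod 137)
6^8 = (6^4)^2 ≡ 63^2 = 3969 ≡ 133 (mod 137)
6^10 = 6^8 · 6^2 ≡ 133 · 36 ≡ 130 (mod 137).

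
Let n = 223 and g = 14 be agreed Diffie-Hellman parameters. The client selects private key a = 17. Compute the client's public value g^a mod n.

Public value = 14^17 mod 223.
14^1 ≡ 14 (mod 223)
14^2 = (14^1)^2 ≡ 14^2 = 196 ≡ 196 (mod 223)
14^4 = (14^2)^2 ≡ 196^2 = 38416 ≡ 60 (mod 223)
14^8 = (14^4)^2 ≡ 60^2 = 3600 ≡ 32 (mod 223)
14^16 = (14^8)^2 ≡ 32^2 = 1024 ≡ 132 (mod 223)
14^17 = 14^16 · 14^1 ≡ 132 · 14 ≡ 64 (mod 223).

64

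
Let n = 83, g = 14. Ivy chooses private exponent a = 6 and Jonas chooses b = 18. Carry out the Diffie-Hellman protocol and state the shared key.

63

Ivy sends A = g^a mod n = 14^6 mod 83.
14^1 ≡ 14 (mod 83)
14^2 = (14^1)^2 ≡ 14^2 = 196 ≡ 30 (mod 83)
14^4 = (14^2)^2 ≡ 30^2 = 900 ≡ 70 (mod 83)
14^6 = 14^4 · 14^2 ≡ 70 · 30 ≡ 25 (mod 83).
So A = 25. Jonas then computes K = A^b mod n = 25^18 mod 83.
25^1 ≡ 25 (mod 83)
25^2 = (25^1)^2 ≡ 25^2 = 625 ≡ 44 (mod 83)
25^4 = (25^2)^2 ≡ 44^2 = 1936 ≡ 27 (mod 83)
25^8 = (25^4)^2 ≡ 27^2 = 729 ≡ 65 (mod 83)
25^16 = (25^8)^2 ≡ 65^2 = 4225 ≡ 75 (mod 83)
25^18 = 25^16 · 25^2 ≡ 75 · 44 ≡ 63 (mod 83).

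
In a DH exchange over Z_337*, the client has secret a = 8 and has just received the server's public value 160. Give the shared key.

179

Shared key K = 160^8 mod 337.
160^1 ≡ 160 (mod 337)
160^2 = (160^1)^2 ≡ 160^2 = 25600 ≡ 325 (mod 337)
160^4 = (160^2)^2 ≡ 325^2 = 105625 ≡ 144 (mod 337)
160^8 = (160^4)^2 ≡ 144^2 = 20736 ≡ 179 (mod 337)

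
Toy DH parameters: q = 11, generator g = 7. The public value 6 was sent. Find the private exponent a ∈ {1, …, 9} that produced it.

Try successive powers of 7 modulo 11:
7^1 ≡ 7
7^2 ≡ 5
7^3 ≡ 2
7^4 ≡ 3
7^5 ≡ 10
7^6 ≡ 4
7^7 ≡ 6
Found: a = 7.

7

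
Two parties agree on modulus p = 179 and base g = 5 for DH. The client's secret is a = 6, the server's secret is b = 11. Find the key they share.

The client sends A = g^a mod p = 5^6 mod 179.
5^1 ≡ 5 (mod 179)
5^2 = (5^1)^2 ≡ 5^2 = 25 ≡ 25 (mod 179)
5^4 = (5^2)^2 ≡ 25^2 = 625 ≡ 88 (mod 179)
5^6 = 5^4 · 5^2 ≡ 88 · 25 ≡ 52 (mod 179).
So A = 52. The server then computes K = A^b mod p = 52^11 mod 179.
52^1 ≡ 52 (mod 179)
52^2 = (52^1)^2 ≡ 52^2 = 2704 ≡ 19 (mod 179)
52^4 = (52^2)^2 ≡ 19^2 = 361 ≡ 3 (mod 179)
52^8 = (52^4)^2 ≡ 3^2 = 9 ≡ 9 (mod 179)
52^11 = 52^8 · 52^2 · 52^1 ≡ 9 · 19 · 52 ≡ 121 (mod 179).

121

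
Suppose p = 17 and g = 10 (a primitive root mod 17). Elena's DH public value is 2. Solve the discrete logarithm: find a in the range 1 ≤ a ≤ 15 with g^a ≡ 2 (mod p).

Try successive powers of 10 modulo 17:
10^1 ≡ 10
10^2 ≡ 15
10^3 ≡ 14
10^4 ≡ 4
10^5 ≡ 6
10^6 ≡ 9
10^7 ≡ 5
10^8 ≡ 16
10^9 ≡ 7
10^10 ≡ 2
Found: a = 10.

10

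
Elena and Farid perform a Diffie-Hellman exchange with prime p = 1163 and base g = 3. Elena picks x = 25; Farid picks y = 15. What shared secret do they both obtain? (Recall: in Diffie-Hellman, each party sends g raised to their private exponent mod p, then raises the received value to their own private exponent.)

925

Elena sends A = g^x mod p = 3^25 mod 1163.
3^1 ≡ 3 (mod 1163)
3^2 = (3^1)^2 ≡ 3^2 = 9 ≡ 9 (mod 1163)
3^4 = (3^2)^2 ≡ 9^2 = 81 ≡ 81 (mod 1163)
3^8 = (3^4)^2 ≡ 81^2 = 6561 ≡ 746 (mod 1163)
3^16 = (3^8)^2 ≡ 746^2 = 556516 ≡ 602 (mod 1163)
3^25 = 3^16 · 3^8 · 3^1 ≡ 602 · 746 · 3 ≡ 522 (mod 1163).
So A = 522. Farid then computes K = A^y mod p = 522^15 mod 1163.
522^1 ≡ 522 (mod 1163)
522^2 = (522^1)^2 ≡ 522^2 = 272484 ≡ 342 (mod 1163)
522^4 = (522^2)^2 ≡ 342^2 = 116964 ≡ 664 (mod 1163)
522^8 = (522^4)^2 ≡ 664^2 = 440896 ≡ 119 (mod 1163)
522^15 = 522^8 · 522^4 · 522^2 · 522^1 ≡ 119 · 664 · 342 · 522 ≡ 925 (mod 1163).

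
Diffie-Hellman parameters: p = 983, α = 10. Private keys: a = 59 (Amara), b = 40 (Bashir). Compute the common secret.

74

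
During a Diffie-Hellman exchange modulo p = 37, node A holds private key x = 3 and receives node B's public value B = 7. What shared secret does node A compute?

10

Shared key K = 7^3 mod 37.
7^1 ≡ 7 (mod 37)
7^2 = (7^1)^2 ≡ 7^2 = 49 ≡ 12 (mod 37)
7^3 = 7^2 · 7^1 ≡ 12 · 7 ≡ 10 (mod 37).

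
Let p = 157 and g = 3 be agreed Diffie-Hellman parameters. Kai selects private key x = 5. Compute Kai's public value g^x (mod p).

86

Public value = 3^5 (mod 157).
3^1 ≡ 3 (mod 157)
3^2 = (3^1)^2 ≡ 3^2 = 9 ≡ 9 (mod 157)
3^4 = (3^2)^2 ≡ 9^2 = 81 ≡ 81 (mod 157)
3^5 = 3^4 · 3^1 ≡ 81 · 3 ≡ 86 (mod 157).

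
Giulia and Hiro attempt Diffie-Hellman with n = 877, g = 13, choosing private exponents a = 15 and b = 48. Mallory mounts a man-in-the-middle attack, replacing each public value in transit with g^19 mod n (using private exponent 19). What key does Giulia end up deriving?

126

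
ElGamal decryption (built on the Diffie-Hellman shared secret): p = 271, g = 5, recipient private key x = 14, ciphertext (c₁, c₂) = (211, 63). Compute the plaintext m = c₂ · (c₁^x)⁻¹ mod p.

129

Shared mask s = c₁^x mod p = 211^14 mod 271.
211^1 ≡ 211 (mod 271)
211^2 = (211^1)^2 ≡ 211^2 = 44521 ≡ 77 (mod 271)
211^4 = (211^2)^2 ≡ 77^2 = 5929 ≡ 238 (mod 271)
211^8 = (211^4)^2 ≡ 238^2 = 56644 ≡ 5 (mod 271)
211^14 = 211^8 · 211^4 · 211^2 ≡ 5 · 238 · 77 ≡ 32 (mod 271).
So s = 32; s⁻¹ ≡ 144 (mod 271).
m = c₂ · s⁻¹ mod 271 = 63 · 144 mod 271 = 129.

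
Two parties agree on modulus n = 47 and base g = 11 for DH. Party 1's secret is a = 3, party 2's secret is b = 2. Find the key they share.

37

Party 2 sends B = g^b mod n = 11^2 mod 47.
11^1 ≡ 11 (mod 47)
11^2 = (11^1)^2 ≡ 11^2 = 121 ≡ 27 (mod 47)
So B = 27. Party 1 then computes K = B^a mod n = 27^3 mod 47.
27^1 ≡ 27 (mod 47)
27^2 = (27^1)^2 ≡ 27^2 = 729 ≡ 24 (mod 47)
27^3 = 27^2 · 27^1 ≡ 24 · 27 ≡ 37 (mod 47).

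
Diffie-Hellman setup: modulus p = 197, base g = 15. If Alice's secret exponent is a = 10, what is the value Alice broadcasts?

54

Public value = 15^10 (mod 197).
15^1 ≡ 15 (mod 197)
15^2 = (15^1)^2 ≡ 15^2 = 225 ≡ 28 (mod 197)
15^4 = (15^2)^2 ≡ 28^2 = 784 ≡ 193 (mod 197)
15^8 = (15^4)^2 ≡ 193^2 = 37249 ≡ 16 (mod 197)
15^10 = 15^8 · 15^2 ≡ 16 · 28 ≡ 54 (mod 197).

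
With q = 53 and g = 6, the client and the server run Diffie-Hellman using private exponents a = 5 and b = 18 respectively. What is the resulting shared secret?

44

The server sends B = g^b mod q = 6^18 mod 53.
6^1 ≡ 6 (mod 53)
6^2 = (6^1)^2 ≡ 6^2 = 36 ≡ 36 (mod 53)
6^4 = (6^2)^2 ≡ 36^2 = 1296 ≡ 24 (mod 53)
6^8 = (6^4)^2 ≡ 24^2 = 576 ≡ 46 (mod 53)
6^16 = (6^8)^2 ≡ 46^2 = 2116 ≡ 49 (mod 53)
6^18 = 6^16 · 6^2 ≡ 49 · 36 ≡ 15 (mod 53).
So B = 15. The client then computes K = B^a mod q = 15^5 mod 53.
15^1 ≡ 15 (mod 53)
15^2 = (15^1)^2 ≡ 15^2 = 225 ≡ 13 (mod 53)
15^4 = (15^2)^2 ≡ 13^2 = 169 ≡ 10 (mod 53)
15^5 = 15^4 · 15^1 ≡ 10 · 15 ≡ 44 (mod 53).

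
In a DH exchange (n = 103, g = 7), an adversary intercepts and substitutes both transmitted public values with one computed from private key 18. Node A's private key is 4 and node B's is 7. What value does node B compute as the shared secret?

Node B receives an adversary's public value M = 7^18 mod 103 instead of the honest one.
7^1 ≡ 7 (mod 103)
7^2 = (7^1)^2 ≡ 7^2 = 49 ≡ 49 (mod 103)
7^4 = (7^2)^2 ≡ 49^2 = 2401 ≡ 32 (mod 103)
7^8 = (7^4)^2 ≡ 32^2 = 1024 ≡ 97 (mod 103)
7^16 = (7^8)^2 ≡ 97^2 = 9409 ≡ 36 (mod 103)
7^18 = 7^16 · 7^2 ≡ 36 · 49 ≡ 13 (mod 103).
So M = 13. Node B computes K = M^7 mod 103.
13^1 ≡ 13 (mod 103)
13^2 = (13^1)^2 ≡ 13^2 = 169 ≡ 66 (mod 103)
13^4 = (13^2)^2 ≡ 66^2 = 4356 ≡ 30 (mod 103)
13^7 = 13^4 · 13^2 · 13^1 ≡ 30 · 66 · 13 ≡ 93 (mod 103).

93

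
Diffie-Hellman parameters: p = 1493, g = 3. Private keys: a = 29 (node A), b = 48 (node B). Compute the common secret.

1273

Node A sends A = g^a mod p = 3^29 mod 1493.
3^1 ≡ 3 (mod 1493)
3^2 = (3^1)^2 ≡ 3^2 = 9 ≡ 9 (mod 1493)
3^4 = (3^2)^2 ≡ 9^2 = 81 ≡ 81 (mod 1493)
3^8 = (3^4)^2 ≡ 81^2 = 6561 ≡ 589 (mod 1493)
3^16 = (3^8)^2 ≡ 589^2 = 346921 ≡ 545 (mod 1493)
3^29 = 3^16 · 3^8 · 3^4 · 3^1 ≡ 545 · 589 · 81 · 3 ≡ 937 (mod 1493).
So A = 937. Node B then computes K = A^b mod p = 937^48 mod 1493.
937^1 ≡ 937 (mod 1493)
937^2 = (937^1)^2 ≡ 937^2 = 877969 ≡ 85 (mod 1493)
937^4 = (937^2)^2 ≡ 85^2 = 7225 ≡ 1253 (mod 1493)
937^8 = (937^4)^2 ≡ 1253^2 = 1570009 ≡ 866 (mod 1493)
937^16 = (937^8)^2 ≡ 866^2 = 749956 ≡ 470 (mod 1493)
937^32 = (937^16)^2 ≡ 470^2 = 220900 ≡ 1429 (mod 1493)
937^48 = 937^32 · 937^16 ≡ 1429 · 470 ≡ 1273 (mod 1493).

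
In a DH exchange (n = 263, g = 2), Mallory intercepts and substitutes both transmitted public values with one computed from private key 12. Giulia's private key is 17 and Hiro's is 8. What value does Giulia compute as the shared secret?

Giulia receives Mallory's public value M = 2^12 mod 263 instead of the honest one.
2^1 ≡ 2 (mod 263)
2^2 = (2^1)^2 ≡ 2^2 = 4 ≡ 4 (mod 263)
2^4 = (2^2)^2 ≡ 4^2 = 16 ≡ 16 (mod 263)
2^8 = (2^4)^2 ≡ 16^2 = 256 ≡ 256 (mod 263)
2^12 = 2^8 · 2^4 ≡ 256 · 16 ≡ 151 (mod 263).
So M = 151. Giulia computes K = M^17 mod 263.
151^1 ≡ 151 (mod 263)
151^2 = (151^1)^2 ≡ 151^2 = 22801 ≡ 183 (mod 263)
151^4 = (151^2)^2 ≡ 183^2 = 33489 ≡ 88 (mod 263)
151^8 = (151^4)^2 ≡ 88^2 = 7744 ≡ 117 (mod 263)
151^16 = (151^8)^2 ≡ 117^2 = 13689 ≡ 13 (mod 263)
151^17 = 151^16 · 151^1 ≡ 13 · 151 ≡ 122 (mod 263).

122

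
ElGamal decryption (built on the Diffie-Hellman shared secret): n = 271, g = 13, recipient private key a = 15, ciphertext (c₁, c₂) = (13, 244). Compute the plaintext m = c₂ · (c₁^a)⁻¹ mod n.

Shared mask s = c₁^a mod n = 13^15 mod 271.
13^1 ≡ 13 (mod 271)
13^2 = (13^1)^2 ≡ 13^2 = 169 ≡ 169 (mod 271)
13^4 = (13^2)^2 ≡ 169^2 = 28561 ≡ 106 (mod 271)
13^8 = (13^4)^2 ≡ 106^2 = 11236 ≡ 125 (mod 271)
13^15 = 13^8 · 13^4 · 13^2 · 13^1 ≡ 125 · 106 · 169 · 13 ≡ 243 (mod 271).
So s = 243; s⁻¹ ≡ 29 (mod 271).
m = c₂ · s⁻¹ mod 271 = 244 · 29 mod 271 = 30.

30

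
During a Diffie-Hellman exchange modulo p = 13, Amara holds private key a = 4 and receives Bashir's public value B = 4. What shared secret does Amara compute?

Shared key K = 4^4 mod 13.
4^1 ≡ 4 (mod 13)
4^2 = (4^1)^2 ≡ 4^2 = 16 ≡ 3 (mod 13)
4^4 = (4^2)^2 ≡ 3^2 = 9 ≡ 9 (mod 13)

9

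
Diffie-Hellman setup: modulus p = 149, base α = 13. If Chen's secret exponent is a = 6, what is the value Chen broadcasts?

Public value = 13^6 (mod 149).
13^1 ≡ 13 (mod 149)
13^2 = (13^1)^2 ≡ 13^2 = 169 ≡ 20 (mod 149)
13^4 = (13^2)^2 ≡ 20^2 = 400 ≡ 102 (mod 149)
13^6 = 13^4 · 13^2 ≡ 102 · 20 ≡ 103 (mod 149).

103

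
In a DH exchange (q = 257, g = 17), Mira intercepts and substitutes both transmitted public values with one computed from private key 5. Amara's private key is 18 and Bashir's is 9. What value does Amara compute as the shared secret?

Amara receives Mira's public value M = 17^5 mod 257 instead of the honest one.
17^1 ≡ 17 (mod 257)
17^2 = (17^1)^2 ≡ 17^2 = 289 ≡ 32 (mod 257)
17^4 = (17^2)^2 ≡ 32^2 = 1024 ≡ 253 (mod 257)
17^5 = 17^4 · 17^1 ≡ 253 · 17 ≡ 189 (mod 257).
So M = 189. Amara computes K = M^18 mod 257.
189^1 ≡ 189 (mod 257)
189^2 = (189^1)^2 ≡ 189^2 = 35721 ≡ 255 (mod 257)
189^4 = (189^2)^2 ≡ 255^2 = 65025 ≡ 4 (mod 257)
189^8 = (189^4)^2 ≡ 4^2 = 16 ≡ 16 (mod 257)
189^16 = (189^8)^2 ≡ 16^2 = 256 ≡ 256 (mod 257)
189^18 = 189^16 · 189^2 ≡ 256 · 255 ≡ 2 (mod 257).

2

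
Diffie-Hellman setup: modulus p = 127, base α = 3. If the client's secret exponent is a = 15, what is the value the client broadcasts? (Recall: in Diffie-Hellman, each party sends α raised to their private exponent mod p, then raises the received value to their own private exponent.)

66

Public value = 3^15 (mod 127).
3^1 ≡ 3 (mod 127)
3^2 = (3^1)^2 ≡ 3^2 = 9 ≡ 9 (mod 127)
3^4 = (3^2)^2 ≡ 9^2 = 81 ≡ 81 (mod 127)
3^8 = (3^4)^2 ≡ 81^2 = 6561 ≡ 84 (mod 127)
3^15 = 3^8 · 3^4 · 3^2 · 3^1 ≡ 84 · 81 · 9 · 3 ≡ 66 (mod 127).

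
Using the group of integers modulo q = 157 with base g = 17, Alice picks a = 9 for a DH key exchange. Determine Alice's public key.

Public value = 17^9 mod 157.
17^1 ≡ 17 (mod 157)
17^2 = (17^1)^2 ≡ 17^2 = 289 ≡ 132 (mod 157)
17^4 = (17^2)^2 ≡ 132^2 = 17424 ≡ 154 (mod 157)
17^8 = (17^4)^2 ≡ 154^2 = 23716 ≡ 9 (mod 157)
17^9 = 17^8 · 17^1 ≡ 9 · 17 ≡ 153 (mod 157).

153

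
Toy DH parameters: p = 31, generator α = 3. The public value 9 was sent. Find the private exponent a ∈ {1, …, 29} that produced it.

2

Try successive powers of 3 modulo 31:
3^1 ≡ 3
3^2 ≡ 9
Found: a = 2.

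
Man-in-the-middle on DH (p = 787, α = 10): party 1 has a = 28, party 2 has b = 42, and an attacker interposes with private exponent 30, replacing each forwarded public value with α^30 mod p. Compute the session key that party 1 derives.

488

Party 1 receives an attacker's public value M = 10^30 mod 787 instead of the honest one.
10^1 ≡ 10 (mod 787)
10^2 = (10^1)^2 ≡ 10^2 = 100 ≡ 100 (mod 787)
10^4 = (10^2)^2 ≡ 100^2 = 10000 ≡ 556 (mod 787)
10^8 = (10^4)^2 ≡ 556^2 = 309136 ≡ 632 (mod 787)
10^16 = (10^8)^2 ≡ 632^2 = 399424 ≡ 415 (mod 787)
10^30 = 10^16 · 10^8 · 10^4 · 10^2 ≡ 415 · 632 · 556 · 100 ≡ 345 (mod 787).
So M = 345. Party 1 computes K = M^28 mod 787.
345^1 ≡ 345 (mod 787)
345^2 = (345^1)^2 ≡ 345^2 = 119025 ≡ 188 (mod 787)
345^4 = (345^2)^2 ≡ 188^2 = 35344 ≡ 716 (mod 787)
345^8 = (345^4)^2 ≡ 716^2 = 512656 ≡ 319 (mod 787)
345^16 = (345^8)^2 ≡ 319^2 = 101761 ≡ 238 (mod 787)
345^28 = 345^16 · 345^8 · 345^4 ≡ 238 · 319 · 716 ≡ 488 (mod 787).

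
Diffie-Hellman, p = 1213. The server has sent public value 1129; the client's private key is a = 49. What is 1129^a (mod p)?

846

Shared key K = 1129^49 mod 1213.
1129^1 ≡ 1129 (mod 1213)
1129^2 = (1129^1)^2 ≡ 1129^2 = 1274641 ≡ 991 (mod 1213)
1129^4 = (1129^2)^2 ≡ 991^2 = 982081 ≡ 764 (mod 1213)
1129^8 = (1129^4)^2 ≡ 764^2 = 583696 ≡ 243 (mod 1213)
1129^16 = (1129^8)^2 ≡ 243^2 = 59049 ≡ 825 (mod 1213)
1129^32 = (1129^16)^2 ≡ 825^2 = 680625 ≡ 132 (mod 1213)
1129^49 = 1129^32 · 1129^16 · 1129^1 ≡ 132 · 825 · 1129 ≡ 846 (mod 1213).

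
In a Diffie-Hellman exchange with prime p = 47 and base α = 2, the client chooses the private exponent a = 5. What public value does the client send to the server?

32

Public value = 2^5 mod 47.
2^1 ≡ 2 (mod 47)
2^2 = (2^1)^2 ≡ 2^2 = 4 ≡ 4 (mod 47)
2^4 = (2^2)^2 ≡ 4^2 = 16 ≡ 16 (mod 47)
2^5 = 2^4 · 2^1 ≡ 16 · 2 ≡ 32 (mod 47).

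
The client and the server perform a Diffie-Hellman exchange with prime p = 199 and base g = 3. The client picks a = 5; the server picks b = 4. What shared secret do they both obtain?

130

The server sends B = g^b mod p = 3^4 mod 199.
3^1 ≡ 3 (mod 199)
3^2 = (3^1)^2 ≡ 3^2 = 9 ≡ 9 (mod 199)
3^4 = (3^2)^2 ≡ 9^2 = 81 ≡ 81 (mod 199)
So B = 81. The client then computes K = B^a mod p = 81^5 mod 199.
81^1 ≡ 81 (mod 199)
81^2 = (81^1)^2 ≡ 81^2 = 6561 ≡ 193 (mod 199)
81^4 = (81^2)^2 ≡ 193^2 = 37249 ≡ 36 (mod 199)
81^5 = 81^4 · 81^1 ≡ 36 · 81 ≡ 130 (mod 199).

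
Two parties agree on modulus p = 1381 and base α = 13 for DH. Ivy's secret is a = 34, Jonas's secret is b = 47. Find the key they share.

867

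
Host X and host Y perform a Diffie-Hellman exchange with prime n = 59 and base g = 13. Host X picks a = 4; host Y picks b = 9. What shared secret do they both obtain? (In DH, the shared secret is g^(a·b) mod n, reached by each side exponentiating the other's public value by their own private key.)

Host Y sends B = g^b mod n = 13^9 mod 59.
13^1 ≡ 13 (mod 59)
13^2 = (13^1)^2 ≡ 13^2 = 169 ≡ 51 (mod 59)
13^4 = (13^2)^2 ≡ 51^2 = 2601 ≡ 5 (mod 59)
13^8 = (13^4)^2 ≡ 5^2 = 25 ≡ 25 (mod 59)
13^9 = 13^8 · 13^1 ≡ 25 · 13 ≡ 30 (mod 59).
So B = 30. Host X then computes K = B^a mod n = 30^4 mod 59.
30^1 ≡ 30 (mod 59)
30^2 = (30^1)^2 ≡ 30^2 = 900 ≡ 15 (mod 59)
30^4 = (30^2)^2 ≡ 15^2 = 225 ≡ 48 (mod 59)

48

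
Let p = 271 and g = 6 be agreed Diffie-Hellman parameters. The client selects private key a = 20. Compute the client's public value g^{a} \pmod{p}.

259

Public value = 6^{20} \pmod{271}.
6^1 ≡ 6 (mod 271)
6^2 = (6^1)^2 ≡ 6^2 = 36 ≡ 36 (mod 271)
6^4 = (6^2)^2 ≡ 36^2 = 1296 ≡ 212 (mod 271)
6^8 = (6^4)^2 ≡ 212^2 = 44944 ≡ 229 (mod 271)
6^16 = (6^8)^2 ≡ 229^2 = 52441 ≡ 138 (mod 271)
6^20 = 6^16 · 6^4 ≡ 138 · 212 ≡ 259 (mod 271).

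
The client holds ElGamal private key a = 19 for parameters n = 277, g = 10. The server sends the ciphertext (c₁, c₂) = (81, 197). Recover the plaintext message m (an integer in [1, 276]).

232

Shared mask s = c₁^a mod n = 81^19 mod 277.
81^1 ≡ 81 (mod 277)
81^2 = (81^1)^2 ≡ 81^2 = 6561 ≡ 190 (mod 277)
81^4 = (81^2)^2 ≡ 190^2 = 36100 ≡ 90 (mod 277)
81^8 = (81^4)^2 ≡ 90^2 = 8100 ≡ 67 (mod 277)
81^16 = (81^8)^2 ≡ 67^2 = 4489 ≡ 57 (mod 277)
81^19 = 81^16 · 81^2 · 81^1 ≡ 57 · 190 · 81 ≡ 248 (mod 277).
So s = 248; s⁻¹ ≡ 191 (mod 277).
m = c₂ · s⁻¹ mod 277 = 197 · 191 mod 277 = 232.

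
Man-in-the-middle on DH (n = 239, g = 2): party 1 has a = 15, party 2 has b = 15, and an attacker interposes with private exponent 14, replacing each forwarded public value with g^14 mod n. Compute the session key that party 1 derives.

187

Party 1 receives an attacker's public value M = 2^14 mod 239 instead of the honest one.
2^1 ≡ 2 (mod 239)
2^2 = (2^1)^2 ≡ 2^2 = 4 ≡ 4 (mod 239)
2^4 = (2^2)^2 ≡ 4^2 = 16 ≡ 16 (mod 239)
2^8 = (2^4)^2 ≡ 16^2 = 256 ≡ 17 (mod 239)
2^14 = 2^8 · 2^4 · 2^2 ≡ 17 · 16 · 4 ≡ 132 (mod 239).
So M = 132. Party 1 computes K = M^15 mod 239.
132^1 ≡ 132 (mod 239)
132^2 = (132^1)^2 ≡ 132^2 = 17424 ≡ 216 (mod 239)
132^4 = (132^2)^2 ≡ 216^2 = 46656 ≡ 51 (mod 239)
132^8 = (132^4)^2 ≡ 51^2 = 2601 ≡ 211 (mod 239)
132^15 = 132^8 · 132^4 · 132^2 · 132^1 ≡ 211 · 51 · 216 · 132 ≡ 187 (mod 239).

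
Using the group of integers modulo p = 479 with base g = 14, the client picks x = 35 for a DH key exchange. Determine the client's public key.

Public value = 14^35 mod 479.
14^1 ≡ 14 (mod 479)
14^2 = (14^1)^2 ≡ 14^2 = 196 ≡ 196 (mod 479)
14^4 = (14^2)^2 ≡ 196^2 = 38416 ≡ 96 (mod 479)
14^8 = (14^4)^2 ≡ 96^2 = 9216 ≡ 115 (mod 479)
14^16 = (14^8)^2 ≡ 115^2 = 13225 ≡ 292 (mod 479)
14^32 = (14^16)^2 ≡ 292^2 = 85264 ≡ 2 (mod 479)
14^35 = 14^32 · 14^2 · 14^1 ≡ 2 · 196 · 14 ≡ 219 (mod 479).

219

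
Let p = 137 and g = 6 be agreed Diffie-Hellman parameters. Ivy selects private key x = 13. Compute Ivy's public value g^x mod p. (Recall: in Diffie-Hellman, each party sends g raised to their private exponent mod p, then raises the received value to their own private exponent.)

132

Public value = 6^13 mod 137.
6^1 ≡ 6 (mod 137)
6^2 = (6^1)^2 ≡ 6^2 = 36 ≡ 36 (mod 137)
6^4 = (6^2)^2 ≡ 36^2 = 1296 ≡ 63 (mod 137)
6^8 = (6^4)^2 ≡ 63^2 = 3969 ≡ 133 (mod 137)
6^13 = 6^8 · 6^4 · 6^1 ≡ 133 · 63 · 6 ≡ 132 (mod 137).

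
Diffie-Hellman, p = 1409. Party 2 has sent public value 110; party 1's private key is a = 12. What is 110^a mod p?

16

Shared key K = 110^12 mod 1409.
110^1 ≡ 110 (mod 1409)
110^2 = (110^1)^2 ≡ 110^2 = 12100 ≡ 828 (mod 1409)
110^4 = (110^2)^2 ≡ 828^2 = 685584 ≡ 810 (mod 1409)
110^8 = (110^4)^2 ≡ 810^2 = 656100 ≡ 915 (mod 1409)
110^12 = 110^8 · 110^4 ≡ 915 · 810 ≡ 16 (mod 1409).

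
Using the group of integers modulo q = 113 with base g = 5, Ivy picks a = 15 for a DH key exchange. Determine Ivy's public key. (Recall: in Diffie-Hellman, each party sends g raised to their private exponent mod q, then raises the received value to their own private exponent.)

Public value = 5^15 mod 113.
5^1 ≡ 5 (mod 113)
5^2 = (5^1)^2 ≡ 5^2 = 25 ≡ 25 (mod 113)
5^4 = (5^2)^2 ≡ 25^2 = 625 ≡ 60 (mod 113)
5^8 = (5^4)^2 ≡ 60^2 = 3600 ≡ 97 (mod 113)
5^15 = 5^8 · 5^4 · 5^2 · 5^1 ≡ 97 · 60 · 25 · 5 ≡ 6 (mod 113).

6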